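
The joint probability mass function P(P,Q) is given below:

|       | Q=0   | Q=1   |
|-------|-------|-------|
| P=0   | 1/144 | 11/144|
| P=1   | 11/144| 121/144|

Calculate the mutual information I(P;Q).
Marginal P(P) (row sums):
  P(P=0) = 1/144 + 11/144 = 1/12
  P(P=1) = 11/144 + 121/144 = 11/12
Marginal P(Q) (column sums):
  P(Q=0) = 1/144 + 11/144 = 1/12
  P(Q=1) = 11/144 + 121/144 = 11/12

H(P) = -[(1/12)·log₂(1/12) + (11/12)·log₂(11/12)]
  = 0.2987 + 0.1151
  = 0.4138 bits
H(Q) = -[(1/12)·log₂(1/12) + (11/12)·log₂(11/12)]
  = 0.2987 + 0.1151
  = 0.4138 bits
H(P,Q) = -[(1/144)·log₂(1/144) + (11/144)·log₂(11/144) + (11/144)·log₂(11/144) + (121/144)·log₂(121/144)]
  = 0.0498 + 0.2834 + 0.2834 + 0.2110
  = 0.8276 bits

I(P;Q) = H(P) + H(Q) - H(P,Q)
  = 0.4138 + 0.4138 - 0.8276
  = 0.0000 bits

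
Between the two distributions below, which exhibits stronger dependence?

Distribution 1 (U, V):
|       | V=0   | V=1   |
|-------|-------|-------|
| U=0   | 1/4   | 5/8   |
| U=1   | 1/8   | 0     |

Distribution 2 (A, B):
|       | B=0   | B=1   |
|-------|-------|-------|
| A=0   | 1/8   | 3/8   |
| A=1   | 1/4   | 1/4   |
Distribution 1 (U, V):
Marginal P(U) (row sums):
  P(U=0) = 1/4 + 5/8 = 7/8
  P(U=1) = 1/8 + 0 = 1/8
Marginal P(V) (column sums):
  P(V=0) = 1/4 + 1/8 = 3/8
  P(V=1) = 5/8 + 0 = 5/8

H(U) = -[(7/8)·log₂(7/8) + (1/8)·log₂(1/8)]
  = 0.1686 + 0.3750
  = 0.5436 bits
H(V) = -[(3/8)·log₂(3/8) + (5/8)·log₂(5/8)]
  = 0.5306 + 0.4238
  = 0.9544 bits
H(U,V) = -[(1/4)·log₂(1/4) + (5/8)·log₂(5/8) + (1/8)·log₂(1/8)]
  = 0.5000 + 0.4238 + 0.3750
  = 1.2988 bits

I(U;V) = H(U) + H(V) - H(U,V)
  = 0.5436 + 0.9544 - 1.2988
  = 0.1992 bits

Distribution 2 (A, B):
Marginal P(A) (row sums):
  P(A=0) = 1/8 + 3/8 = 1/2
  P(A=1) = 1/4 + 1/4 = 1/2
Marginal P(B) (column sums):
  P(B=0) = 1/8 + 1/4 = 3/8
  P(B=1) = 3/8 + 1/4 = 5/8

H(A) = -[(1/2)·log₂(1/2) + (1/2)·log₂(1/2)]
  = 0.5000 + 0.5000
  = 1.0000 bits
H(B) = -[(3/8)·log₂(3/8) + (5/8)·log₂(5/8)]
  = 0.5306 + 0.4238
  = 0.9544 bits
H(A,B) = -[(1/8)·log₂(1/8) + (3/8)·log₂(3/8) + (1/4)·log₂(1/4) + (1/4)·log₂(1/4)]
  = 0.3750 + 0.5306 + 0.5000 + 0.5000
  = 1.9056 bits

I(A;B) = H(A) + H(B) - H(A,B)
  = 1.0000 + 0.9544 - 1.9056
  = 0.0488 bits

I(U;V) = 0.1992 bits > I(A;B) = 0.0488 bits, so (U, V) has the higher mutual information (stronger dependence).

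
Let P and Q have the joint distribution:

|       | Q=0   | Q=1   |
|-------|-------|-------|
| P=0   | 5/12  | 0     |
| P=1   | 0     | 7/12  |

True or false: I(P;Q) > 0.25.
Marginal P(P) (row sums):
  P(P=0) = 5/12 + 0 = 5/12
  P(P=1) = 0 + 7/12 = 7/12
Marginal P(Q) (column sums):
  P(Q=0) = 5/12 + 0 = 5/12
  P(Q=1) = 0 + 7/12 = 7/12

H(P) = -[(5/12)·log₂(5/12) + (7/12)·log₂(7/12)]
  = 0.5263 + 0.4536
  = 0.9799 bits
H(Q) = -[(5/12)·log₂(5/12) + (7/12)·log₂(7/12)]
  = 0.5263 + 0.4536
  = 0.9799 bits
H(P,Q) = -[(5/12)·log₂(5/12) + (7/12)·log₂(7/12)]
  = 0.5263 + 0.4536
  = 0.9799 bits

I(P;Q) = H(P) + H(Q) - H(P,Q)
  = 0.9799 + 0.9799 - 0.9799
  = 0.9799 bits

True. I(P;Q) = 0.9799 bits, which is > 0.25 bits.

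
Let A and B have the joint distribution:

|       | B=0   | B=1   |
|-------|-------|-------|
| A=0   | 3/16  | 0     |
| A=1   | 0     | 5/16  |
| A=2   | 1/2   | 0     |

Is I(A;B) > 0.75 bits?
Marginal P(A) (row sums):
  P(A=0) = 3/16 + 0 = 3/16
  P(A=1) = 0 + 5/16 = 5/16
  P(A=2) = 1/2 + 0 = 1/2
Marginal P(B) (column sums):
  P(B=0) = 3/16 + 0 + 1/2 = 11/16
  P(B=1) = 0 + 5/16 + 0 = 5/16

H(A) = -[(3/16)·log₂(3/16) + (5/16)·log₂(5/16) + (1/2)·log₂(1/2)]
  = 0.4528 + 0.5244 + 0.5000
  = 1.4772 bits
H(B) = -[(11/16)·log₂(11/16) + (5/16)·log₂(5/16)]
  = 0.3716 + 0.5244
  = 0.8960 bits
H(A,B) = -[(3/16)·log₂(3/16) + (5/16)·log₂(5/16) + (1/2)·log₂(1/2)]
  = 0.4528 + 0.5244 + 0.5000
  = 1.4772 bits

I(A;B) = H(A) + H(B) - H(A,B)
  = 1.4772 + 0.8960 - 1.4772
  = 0.8960 bits

Yes. I(A;B) = 0.8960 bits, which is > 0.75 bits.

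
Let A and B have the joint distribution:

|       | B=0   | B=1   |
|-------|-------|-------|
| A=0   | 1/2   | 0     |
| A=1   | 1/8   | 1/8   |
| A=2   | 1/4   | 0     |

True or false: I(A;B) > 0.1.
Marginal P(A) (row sums):
  P(A=0) = 1/2 + 0 = 1/2
  P(A=1) = 1/8 + 1/8 = 1/4
  P(A=2) = 1/4 + 0 = 1/4
Marginal P(B) (column sums):
  P(B=0) = 1/2 + 1/8 + 1/4 = 7/8
  P(B=1) = 0 + 1/8 + 0 = 1/8

H(A) = -[(1/2)·log₂(1/2) + (1/4)·log₂(1/4) + (1/4)·log₂(1/4)]
  = 0.5000 + 0.5000 + 0.5000
  = 1.5000 bits
H(B) = -[(7/8)·log₂(7/8) + (1/8)·log₂(1/8)]
  = 0.1686 + 0.3750
  = 0.5436 bits
H(A,B) = -[(1/2)·log₂(1/2) + (1/8)·log₂(1/8) + (1/8)·log₂(1/8) + (1/4)·log₂(1/4)]
  = 0.5000 + 0.3750 + 0.3750 + 0.5000
  = 1.7500 bits

I(A;B) = H(A) + H(B) - H(A,B)
  = 1.5000 + 0.5436 - 1.7500
  = 0.2936 bits

True. I(A;B) = 0.2936 bits, which is > 0.1 bits.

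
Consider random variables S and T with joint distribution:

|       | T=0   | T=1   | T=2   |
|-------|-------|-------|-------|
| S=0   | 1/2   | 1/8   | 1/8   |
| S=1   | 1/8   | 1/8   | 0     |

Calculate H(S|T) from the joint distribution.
Marginal P(T) (column sums):
  P(T=0) = 1/2 + 1/8 = 5/8
  P(T=1) = 1/8 + 1/8 = 1/4
  P(T=2) = 1/8 + 0 = 1/8

H(S|T) = -Σ P(S,T)·log₂ P(S|T), where P(S|T) = P(S,T) / P(T)
  (cells with P(S,T) = 0 contribute 0)
  (S=0,T=0): P(S|T) = (1/2)/(5/8) = 4/5;  -(1/2)·log₂(4/5) = 0.1610
  (S=0,T=1): P(S|T) = (1/8)/(1/4) = 1/2;  -(1/8)·log₂(1/2) = 0.1250
  (S=0,T=2): P(S|T) = (1/8)/(1/8) = 1;  -(1/8)·log₂(1) = 0.0000
  (S=1,T=0): P(S|T) = (1/8)/(5/8) = 1/5;  -(1/8)·log₂(1/5) = 0.2902
  (S=1,T=1): P(S|T) = (1/8)/(1/4) = 1/2;  -(1/8)·log₂(1/2) = 0.1250
H(S|T) = 0.1610 + 0.1250 + 0.0000 + 0.2902 + 0.1250
  = 0.7012 bits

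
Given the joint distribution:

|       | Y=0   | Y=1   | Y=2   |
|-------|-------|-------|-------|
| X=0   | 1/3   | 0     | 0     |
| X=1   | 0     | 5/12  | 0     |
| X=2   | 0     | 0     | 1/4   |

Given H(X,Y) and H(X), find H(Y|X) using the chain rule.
From the chain rule: H(X,Y) = H(X) + H(Y|X)
Therefore: H(Y|X) = H(X,Y) - H(X)

H(X,Y) = -[(1/3)·log₂(1/3) + (5/12)·log₂(5/12) + (1/4)·log₂(1/4)]
  = 0.5283 + 0.5263 + 0.5000
  = 1.5546 bits
Marginal P(X) (row sums):
  P(X=0) = 1/3 + 0 + 0 = 1/3
  P(X=1) = 0 + 5/12 + 0 = 5/12
  P(X=2) = 0 + 0 + 1/4 = 1/4
H(X) = -[(1/3)·log₂(1/3) + (5/12)·log₂(5/12) + (1/4)·log₂(1/4)]
  = 0.5283 + 0.5263 + 0.5000
  = 1.5546 bits

H(Y|X) = 1.5546 - 1.5546 = 0.0000 bits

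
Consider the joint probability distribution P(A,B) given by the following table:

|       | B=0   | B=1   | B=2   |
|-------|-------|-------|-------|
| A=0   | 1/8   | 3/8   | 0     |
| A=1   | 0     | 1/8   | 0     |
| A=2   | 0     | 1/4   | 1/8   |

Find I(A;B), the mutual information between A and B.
Marginal P(A) (row sums):
  P(A=0) = 1/8 + 3/8 + 0 = 1/2
  P(A=1) = 0 + 1/8 + 0 = 1/8
  P(A=2) = 0 + 1/4 + 1/8 = 3/8
Marginal P(B) (column sums):
  P(B=0) = 1/8 + 0 + 0 = 1/8
  P(B=1) = 3/8 + 1/8 + 1/4 = 3/4
  P(B=2) = 0 + 0 + 1/8 = 1/8

H(A) = -[(1/2)·log₂(1/2) + (1/8)·log₂(1/8) + (3/8)·log₂(3/8)]
  = 0.5000 + 0.3750 + 0.5306
  = 1.4056 bits
H(B) = -[(1/8)·log₂(1/8) + (3/4)·log₂(3/4) + (1/8)·log₂(1/8)]
  = 0.3750 + 0.3113 + 0.3750
  = 1.0613 bits
H(A,B) = -[(1/8)·log₂(1/8) + (3/8)·log₂(3/8) + (1/8)·log₂(1/8) + (1/4)·log₂(1/4) + (1/8)·log₂(1/8)]
  = 0.3750 + 0.5306 + 0.3750 + 0.5000 + 0.3750
  = 2.1556 bits

I(A;B) = H(A) + H(B) - H(A,B)
  = 1.4056 + 1.0613 - 2.1556
  = 0.3113 bits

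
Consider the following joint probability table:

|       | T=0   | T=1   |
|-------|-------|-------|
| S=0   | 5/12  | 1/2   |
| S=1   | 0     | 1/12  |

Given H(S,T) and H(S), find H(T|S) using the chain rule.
From the chain rule: H(S,T) = H(S) + H(T|S)
Therefore: H(T|S) = H(S,T) - H(S)

H(S,T) = -[(5/12)·log₂(5/12) + (1/2)·log₂(1/2) + (1/12)·log₂(1/12)]
  = 0.5263 + 0.5000 + 0.2987
  = 1.3250 bits
Marginal P(S) (row sums):
  P(S=0) = 5/12 + 1/2 = 11/12
  P(S=1) = 0 + 1/12 = 1/12
H(S) = -[(11/12)·log₂(11/12) + (1/12)·log₂(1/12)]
  = 0.1151 + 0.2987
  = 0.4138 bits

H(T|S) = 1.3250 - 0.4138 = 0.9112 bits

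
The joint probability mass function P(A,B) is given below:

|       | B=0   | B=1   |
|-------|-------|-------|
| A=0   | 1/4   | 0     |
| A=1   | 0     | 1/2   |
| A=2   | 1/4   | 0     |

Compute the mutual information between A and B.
Marginal P(A) (row sums):
  P(A=0) = 1/4 + 0 = 1/4
  P(A=1) = 0 + 1/2 = 1/2
  P(A=2) = 1/4 + 0 = 1/4
Marginal P(B) (column sums):
  P(B=0) = 1/4 + 0 + 1/4 = 1/2
  P(B=1) = 0 + 1/2 + 0 = 1/2

H(A) = -[(1/4)·log₂(1/4) + (1/2)·log₂(1/2) + (1/4)·log₂(1/4)]
  = 0.5000 + 0.5000 + 0.5000
  = 1.5000 bits
H(B) = -[(1/2)·log₂(1/2) + (1/2)·log₂(1/2)]
  = 0.5000 + 0.5000
  = 1.0000 bits
H(A,B) = -[(1/4)·log₂(1/4) + (1/2)·log₂(1/2) + (1/4)·log₂(1/4)]
  = 0.5000 + 0.5000 + 0.5000
  = 1.5000 bits

I(A;B) = H(A) + H(B) - H(A,B)
  = 1.5000 + 1.0000 - 1.5000
  = 1.0000 bits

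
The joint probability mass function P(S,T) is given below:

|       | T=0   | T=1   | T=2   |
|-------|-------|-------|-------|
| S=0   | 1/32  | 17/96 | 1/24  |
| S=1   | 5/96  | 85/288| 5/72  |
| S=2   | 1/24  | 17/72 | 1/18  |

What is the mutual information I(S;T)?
Marginal P(S) (row sums):
  P(S=0) = 1/32 + 17/96 + 1/24 = 1/4
  P(S=1) = 5/96 + 85/288 + 5/72 = 5/12
  P(S=2) = 1/24 + 17/72 + 1/18 = 1/3
Marginal P(T) (column sums):
  P(T=0) = 1/32 + 5/96 + 1/24 = 1/8
  P(T=1) = 17/96 + 85/288 + 17/72 = 17/24
  P(T=2) = 1/24 + 5/72 + 1/18 = 1/6

H(S) = -[(1/4)·log₂(1/4) + (5/12)·log₂(5/12) + (1/3)·log₂(1/3)]
  = 0.5000 + 0.5263 + 0.5283
  = 1.5546 bits
H(T) = -[(1/8)·log₂(1/8) + (17/24)·log₂(17/24) + (1/6)·log₂(1/6)]
  = 0.3750 + 0.3524 + 0.4308
  = 1.1582 bits
H(S,T) = -[(1/32)·log₂(1/32) + (17/96)·log₂(17/96) + (1/24)·log₂(1/24) + (5/96)·log₂(5/96) + (85/288)·log₂(85/288) + (5/72)·log₂(5/72) + (1/24)·log₂(1/24) + (17/72)·log₂(17/72) + (1/18)·log₂(1/18)]
  = 0.1563 + 0.4423 + 0.1910 + 0.2220 + 0.5196 + 0.2672 + 0.1910 + 0.4917 + 0.2317
  = 2.7128 bits

I(S;T) = H(S) + H(T) - H(S,T)
  = 1.5546 + 1.1582 - 2.7128
  = 0.0000 bits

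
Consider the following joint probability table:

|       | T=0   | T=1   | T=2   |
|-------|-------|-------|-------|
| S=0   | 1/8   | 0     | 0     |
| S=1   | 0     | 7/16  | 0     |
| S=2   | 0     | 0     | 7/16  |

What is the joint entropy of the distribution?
H(S,T) = -Σ P(S,T) log₂ P(S,T), summed over the non-zero cells:
H(S,T) = -[(1/8)·log₂(1/8) + (7/16)·log₂(7/16) + (7/16)·log₂(7/16)]
  = 0.3750 + 0.5218 + 0.5218
  = 1.4186 bits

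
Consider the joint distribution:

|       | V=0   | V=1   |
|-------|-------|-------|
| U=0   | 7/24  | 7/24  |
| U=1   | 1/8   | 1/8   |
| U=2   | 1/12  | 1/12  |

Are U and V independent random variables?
Marginal P(U) (row sums):
  P(U=0) = 7/24 + 7/24 = 7/12
  P(U=1) = 1/8 + 1/8 = 1/4
  P(U=2) = 1/12 + 1/12 = 1/6
Marginal P(V) (column sums):
  P(V=0) = 7/24 + 1/8 + 1/12 = 1/2
  P(V=1) = 7/24 + 1/8 + 1/12 = 1/2

U and V are independent iff P(U=i,V=j) = P(U=i)·P(V=j) for every cell.
  P(U=0)·P(V=0) = 7/12 × 1/2 = 7/24 = P(U=0,V=0) ✓
  P(U=0)·P(V=1) = 7/12 × 1/2 = 7/24 = P(U=0,V=1) ✓
  P(U=1)·P(V=0) = 1/4 × 1/2 = 1/8 = P(U=1,V=0) ✓
  P(U=1)·P(V=1) = 1/4 × 1/2 = 1/8 = P(U=1,V=1) ✓
  P(U=2)·P(V=0) = 1/6 × 1/2 = 1/12 = P(U=2,V=0) ✓
  P(U=2)·P(V=1) = 1/6 × 1/2 = 1/12 = P(U=2,V=1) ✓

Yes, U and V are independent: every cell factors, so I(U;V) = 0 bits.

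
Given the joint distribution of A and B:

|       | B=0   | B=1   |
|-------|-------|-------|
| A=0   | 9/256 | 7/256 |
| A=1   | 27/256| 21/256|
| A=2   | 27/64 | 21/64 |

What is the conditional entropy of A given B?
Marginal P(B) (column sums):
  P(B=0) = 9/256 + 27/256 + 27/64 = 9/16
  P(B=1) = 7/256 + 21/256 + 21/64 = 7/16

H(A|B) = -Σ P(A,B)·log₂ P(A|B), where P(A|B) = P(A,B) / P(B)
  (A=0,B=0): P(A|B) = (9/256)/(9/16) = 1/16;  -(9/256)·log₂(1/16) = 0.1406
  (A=0,B=1): P(A|B) = (7/256)/(7/16) = 1/16;  -(7/256)·log₂(1/16) = 0.1094
  (A=1,B=0): P(A|B) = (27/256)/(9/16) = 3/16;  -(27/256)·log₂(3/16) = 0.2547
  (A=1,B=1): P(A|B) = (21/256)/(7/16) = 3/16;  -(21/256)·log₂(3/16) = 0.1981
  (A=2,B=0): P(A|B) = (27/64)/(9/16) = 3/4;  -(27/64)·log₂(3/4) = 0.1751
  (A=2,B=1): P(A|B) = (21/64)/(7/16) = 3/4;  -(21/64)·log₂(3/4) = 0.1362
H(A|B) = 0.1406 + 0.1094 + 0.2547 + 0.1981 + 0.1751 + 0.1362
  = 1.0141 bits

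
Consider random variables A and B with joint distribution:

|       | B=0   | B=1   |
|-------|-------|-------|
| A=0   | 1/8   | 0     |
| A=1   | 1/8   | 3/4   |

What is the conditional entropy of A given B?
Marginal P(B) (column sums):
  P(B=0) = 1/8 + 1/8 = 1/4
  P(B=1) = 0 + 3/4 = 3/4

H(A|B) = -Σ P(A,B)·log₂ P(A|B), where P(A|B) = P(A,B) / P(B)
  (cells with P(A,B) = 0 contribute 0)
  (A=0,B=0): P(A|B) = (1/8)/(1/4) = 1/2;  -(1/8)·log₂(1/2) = 0.1250
  (A=1,B=0): P(A|B) = (1/8)/(1/4) = 1/2;  -(1/8)·log₂(1/2) = 0.1250
  (A=1,B=1): P(A|B) = (3/4)/(3/4) = 1;  -(3/4)·log₂(1) = 0.0000
H(A|B) = 0.1250 + 0.1250 + 0.0000
  = 0.2500 bits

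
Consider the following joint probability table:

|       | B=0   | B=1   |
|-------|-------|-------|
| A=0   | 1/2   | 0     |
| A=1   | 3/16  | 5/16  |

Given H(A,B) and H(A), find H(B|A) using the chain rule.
From the chain rule: H(A,B) = H(A) + H(B|A)
Therefore: H(B|A) = H(A,B) - H(A)

H(A,B) = -[(1/2)·log₂(1/2) + (3/16)·log₂(3/16) + (5/16)·log₂(5/16)]
  = 0.5000 + 0.4528 + 0.5244
  = 1.4772 bits
Marginal P(A) (row sums):
  P(A=0) = 1/2 + 0 = 1/2
  P(A=1) = 3/16 + 5/16 = 1/2
H(A) = -[(1/2)·log₂(1/2) + (1/2)·log₂(1/2)]
  = 0.5000 + 0.5000
  = 1.0000 bits

H(B|A) = 1.4772 - 1.0000 = 0.4772 bits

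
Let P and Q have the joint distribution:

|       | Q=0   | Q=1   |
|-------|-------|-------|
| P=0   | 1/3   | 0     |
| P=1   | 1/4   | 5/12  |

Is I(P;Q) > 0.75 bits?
Marginal P(P) (row sums):
  P(P=0) = 1/3 + 0 = 1/3
  P(P=1) = 1/4 + 5/12 = 2/3
Marginal P(Q) (column sums):
  P(Q=0) = 1/3 + 1/4 = 7/12
  P(Q=1) = 0 + 5/12 = 5/12

H(P) = -[(1/3)·log₂(1/3) + (2/3)·log₂(2/3)]
  = 0.5283 + 0.3900
  = 0.9183 bits
H(Q) = -[(7/12)·log₂(7/12) + (5/12)·log₂(5/12)]
  = 0.4536 + 0.5263
  = 0.9799 bits
H(P,Q) = -[(1/3)·log₂(1/3) + (1/4)·log₂(1/4) + (5/12)·log₂(5/12)]
  = 0.5283 + 0.5000 + 0.5263
  = 1.5546 bits

I(P;Q) = H(P) + H(Q) - H(P,Q)
  = 0.9183 + 0.9799 - 1.5546
  = 0.3436 bits

No. I(P;Q) = 0.3436 bits, which is ≤ 0.75 bits.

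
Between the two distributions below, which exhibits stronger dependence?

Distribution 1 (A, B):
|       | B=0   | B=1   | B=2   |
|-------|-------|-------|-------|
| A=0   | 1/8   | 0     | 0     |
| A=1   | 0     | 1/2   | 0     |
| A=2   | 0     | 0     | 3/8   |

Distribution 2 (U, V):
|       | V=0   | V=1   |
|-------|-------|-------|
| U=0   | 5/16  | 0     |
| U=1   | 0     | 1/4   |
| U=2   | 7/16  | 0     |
Distribution 1 (A, B):
Marginal P(A) (row sums):
  P(A=0) = 1/8 + 0 + 0 = 1/8
  P(A=1) = 0 + 1/2 + 0 = 1/2
  P(A=2) = 0 + 0 + 3/8 = 3/8
Marginal P(B) (column sums):
  P(B=0) = 1/8 + 0 + 0 = 1/8
  P(B=1) = 0 + 1/2 + 0 = 1/2
  P(B=2) = 0 + 0 + 3/8 = 3/8

H(A) = -[(1/8)·log₂(1/8) + (1/2)·log₂(1/2) + (3/8)·log₂(3/8)]
  = 0.3750 + 0.5000 + 0.5306
  = 1.4056 bits
H(B) = -[(1/8)·log₂(1/8) + (1/2)·log₂(1/2) + (3/8)·log₂(3/8)]
  = 0.3750 + 0.5000 + 0.5306
  = 1.4056 bits
H(A,B) = -[(1/8)·log₂(1/8) + (1/2)·log₂(1/2) + (3/8)·log₂(3/8)]
  = 0.3750 + 0.5000 + 0.5306
  = 1.4056 bits

I(A;B) = H(A) + H(B) - H(A,B)
  = 1.4056 + 1.4056 - 1.4056
  = 1.4056 bits

Distribution 2 (U, V):
Marginal P(U) (row sums):
  P(U=0) = 5/16 + 0 = 5/16
  P(U=1) = 0 + 1/4 = 1/4
  P(U=2) = 7/16 + 0 = 7/16
Marginal P(V) (column sums):
  P(V=0) = 5/16 + 0 + 7/16 = 3/4
  P(V=1) = 0 + 1/4 + 0 = 1/4

H(U) = -[(5/16)·log₂(5/16) + (1/4)·log₂(1/4) + (7/16)·log₂(7/16)]
  = 0.5244 + 0.5000 + 0.5218
  = 1.5462 bits
H(V) = -[(3/4)·log₂(3/4) + (1/4)·log₂(1/4)]
  = 0.3113 + 0.5000
  = 0.8113 bits
H(U,V) = -[(5/16)·log₂(5/16) + (1/4)·log₂(1/4) + (7/16)·log₂(7/16)]
  = 0.5244 + 0.5000 + 0.5218
  = 1.5462 bits

I(U;V) = H(U) + H(V) - H(U,V)
  = 1.5462 + 0.8113 - 1.5462
  = 0.8113 bits

I(A;B) = 1.4056 bits > I(U;V) = 0.8113 bits, so (A, B) has the higher mutual information (stronger dependence).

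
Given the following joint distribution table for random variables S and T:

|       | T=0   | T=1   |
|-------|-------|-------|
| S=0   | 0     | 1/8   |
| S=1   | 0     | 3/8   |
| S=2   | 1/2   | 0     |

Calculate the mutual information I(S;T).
Marginal P(S) (row sums):
  P(S=0) = 0 + 1/8 = 1/8
  P(S=1) = 0 + 3/8 = 3/8
  P(S=2) = 1/2 + 0 = 1/2
Marginal P(T) (column sums):
  P(T=0) = 0 + 0 + 1/2 = 1/2
  P(T=1) = 1/8 + 3/8 + 0 = 1/2

H(S) = -[(1/8)·log₂(1/8) + (3/8)·log₂(3/8) + (1/2)·log₂(1/2)]
  = 0.3750 + 0.5306 + 0.5000
  = 1.4056 bits
H(T) = -[(1/2)·log₂(1/2) + (1/2)·log₂(1/2)]
  = 0.5000 + 0.5000
  = 1.0000 bits
H(S,T) = -[(1/8)·log₂(1/8) + (3/8)·log₂(3/8) + (1/2)·log₂(1/2)]
  = 0.3750 + 0.5306 + 0.5000
  = 1.4056 bits

I(S;T) = H(S) + H(T) - H(S,T)
  = 1.4056 + 1.0000 - 1.4056
  = 1.0000 bits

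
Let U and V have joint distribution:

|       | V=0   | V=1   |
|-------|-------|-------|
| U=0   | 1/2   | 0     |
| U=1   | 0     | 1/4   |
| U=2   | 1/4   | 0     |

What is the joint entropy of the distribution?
H(U,V) = -Σ P(U,V) log₂ P(U,V), summed over the non-zero cells:
H(U,V) = -[(1/2)·log₂(1/2) + (1/4)·log₂(1/4) + (1/4)·log₂(1/4)]
  = 0.5000 + 0.5000 + 0.5000
  = 1.5000 bits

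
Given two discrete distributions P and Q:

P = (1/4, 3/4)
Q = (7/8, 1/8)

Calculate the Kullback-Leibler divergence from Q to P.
D(P||Q) = Σ P(i) log₂(P(i)/Q(i))
  i=0: (1/4) × log₂((1/4)/(7/8)) = (1/4) × log₂(2/7) = -0.4518
  i=1: (3/4) × log₂((3/4)/(1/8)) = (3/4) × log₂(6) = 1.9387
D(P||Q) = -0.4518 + 1.9387
  = 1.4869 bits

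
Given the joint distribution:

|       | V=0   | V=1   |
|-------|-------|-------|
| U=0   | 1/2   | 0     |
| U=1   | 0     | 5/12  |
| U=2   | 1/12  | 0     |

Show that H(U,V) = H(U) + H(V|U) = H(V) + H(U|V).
Marginal P(U) (row sums):
  P(U=0) = 1/2 + 0 = 1/2
  P(U=1) = 0 + 5/12 = 5/12
  P(U=2) = 1/12 + 0 = 1/12
Marginal P(V) (column sums):
  P(V=0) = 1/2 + 0 + 1/12 = 7/12
  P(V=1) = 0 + 5/12 + 0 = 5/12

Decomposition 1: H(U) + H(V|U)
H(U) = -[(1/2)·log₂(1/2) + (5/12)·log₂(5/12) + (1/12)·log₂(1/12)]
  = 0.5000 + 0.5263 + 0.2987
  = 1.3250 bits
H(V|U) = -Σ P(U,V)·log₂ P(V|U), where P(V|U) = P(U,V) / P(U)
  (cells with P(U,V) = 0 contribute 0)
  (U=0,V=0): P(V|U) = (1/2)/(1/2) = 1;  -(1/2)·log₂(1) = 0.0000
  (U=1,V=1): P(V|U) = (5/12)/(5/12) = 1;  -(5/12)·log₂(1) = 0.0000
  (U=2,V=0): P(V|U) = (1/12)/(1/12) = 1;  -(1/12)·log₂(1) = 0.0000
H(V|U) = 0.0000 + 0.0000 + 0.0000
  = 0.0000 bits
H(U) + H(V|U) = 1.3250 + 0.0000 = 1.3250 bits

Decomposition 2: H(V) + H(U|V)
H(V) = -[(7/12)·log₂(7/12) + (5/12)·log₂(5/12)]
  = 0.4536 + 0.5263
  = 0.9799 bits
H(U|V) = -Σ P(U,V)·log₂ P(U|V), where P(U|V) = P(U,V) / P(V)
  (cells with P(U,V) = 0 contribute 0)
  (U=0,V=0): P(U|V) = (1/2)/(7/12) = 6/7;  -(1/2)·log₂(6/7) = 0.1112
  (U=1,V=1): P(U|V) = (5/12)/(5/12) = 1;  -(5/12)·log₂(1) = 0.0000
  (U=2,V=0): P(U|V) = (1/12)/(7/12) = 1/7;  -(1/12)·log₂(1/7) = 0.2339
H(U|V) = 0.1112 + 0.0000 + 0.2339
  = 0.3451 bits
H(V) + H(U|V) = 0.9799 + 0.3451 = 1.3250 bits

Direct computation of the joint entropy:
H(U,V) = -[(1/2)·log₂(1/2) + (5/12)·log₂(5/12) + (1/12)·log₂(1/12)]
  = 0.5000 + 0.5263 + 0.2987
  = 1.3250 bits

All three agree: H(U,V) = 1.3250 bits ✓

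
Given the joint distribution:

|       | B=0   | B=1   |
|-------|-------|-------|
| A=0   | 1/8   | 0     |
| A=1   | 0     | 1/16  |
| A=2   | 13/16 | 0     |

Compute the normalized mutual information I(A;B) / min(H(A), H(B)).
Marginal P(A) (row sums):
  P(A=0) = 1/8 + 0 = 1/8
  P(A=1) = 0 + 1/16 = 1/16
  P(A=2) = 13/16 + 0 = 13/16
Marginal P(B) (column sums):
  P(B=0) = 1/8 + 0 + 13/16 = 15/16
  P(B=1) = 0 + 1/16 + 0 = 1/16

H(A) = -[(1/8)·log₂(1/8) + (1/16)·log₂(1/16) + (13/16)·log₂(13/16)]
  = 0.3750 + 0.2500 + 0.2434
  = 0.8684 bits
H(B) = -[(15/16)·log₂(15/16) + (1/16)·log₂(1/16)]
  = 0.0873 + 0.2500
  = 0.3373 bits
H(A,B) = -[(1/8)·log₂(1/8) + (1/16)·log₂(1/16) + (13/16)·log₂(13/16)]
  = 0.3750 + 0.2500 + 0.2434
  = 0.8684 bits

I(A;B) = H(A) + H(B) - H(A,B)
  = 0.8684 + 0.3373 - 0.8684
  = 0.3373 bits

min(H(A), H(B)) = min(0.8684, 0.3373) = 0.3373 bits
Normalized MI = 0.3373 / 0.3373 = 1.0000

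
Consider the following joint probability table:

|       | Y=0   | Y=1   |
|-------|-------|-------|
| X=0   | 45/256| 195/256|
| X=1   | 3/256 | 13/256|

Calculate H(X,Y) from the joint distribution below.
H(X,Y) = -Σ P(X,Y) log₂ P(X,Y), summed over the non-zero cells:
H(X,Y) = -[(45/256)·log₂(45/256) + (195/256)·log₂(195/256) + (3/256)·log₂(3/256) + (13/256)·log₂(13/256)]
  = 0.4409 + 0.2991 + 0.0752 + 0.2183
  = 1.0335 bits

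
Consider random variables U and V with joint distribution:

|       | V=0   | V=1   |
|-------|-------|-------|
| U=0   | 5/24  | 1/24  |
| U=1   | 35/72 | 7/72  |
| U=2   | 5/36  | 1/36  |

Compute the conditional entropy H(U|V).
Marginal P(V) (column sums):
  P(V=0) = 5/24 + 35/72 + 5/36 = 5/6
  P(V=1) = 1/24 + 7/72 + 1/36 = 1/6

H(U|V) = -Σ P(U,V)·log₂ P(U|V), where P(U|V) = P(U,V) / P(V)
  (U=0,V=0): P(U|V) = (5/24)/(5/6) = 1/4;  -(5/24)·log₂(1/4) = 0.4167
  (U=0,V=1): P(U|V) = (1/24)/(1/6) = 1/4;  -(1/24)·log₂(1/4) = 0.0833
  (U=1,V=0): P(U|V) = (35/72)/(5/6) = 7/12;  -(35/72)·log₂(7/12) = 0.3780
  (U=1,V=1): P(U|V) = (7/72)/(1/6) = 7/12;  -(7/72)·log₂(7/12) = 0.0756
  (U=2,V=0): P(U|V) = (5/36)/(5/6) = 1/6;  -(5/36)·log₂(1/6) = 0.3590
  (U=2,V=1): P(U|V) = (1/36)/(1/6) = 1/6;  -(1/36)·log₂(1/6) = 0.0718
H(U|V) = 0.4167 + 0.0833 + 0.3780 + 0.0756 + 0.3590 + 0.0718
  = 1.3844 bits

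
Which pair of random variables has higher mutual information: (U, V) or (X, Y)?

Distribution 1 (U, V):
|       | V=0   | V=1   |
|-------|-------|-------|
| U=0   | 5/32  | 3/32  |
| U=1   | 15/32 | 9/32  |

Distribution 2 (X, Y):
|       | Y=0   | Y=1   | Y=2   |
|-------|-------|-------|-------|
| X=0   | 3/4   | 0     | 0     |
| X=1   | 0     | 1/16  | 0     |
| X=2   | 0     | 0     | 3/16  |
Distribution 1 (U, V):
Marginal P(U) (row sums):
  P(U=0) = 5/32 + 3/32 = 1/4
  P(U=1) = 15/32 + 9/32 = 3/4
Marginal P(V) (column sums):
  P(V=0) = 5/32 + 15/32 = 5/8
  P(V=1) = 3/32 + 9/32 = 3/8

H(U) = -[(1/4)·log₂(1/4) + (3/4)·log₂(3/4)]
  = 0.5000 + 0.3113
  = 0.8113 bits
H(V) = -[(5/8)·log₂(5/8) + (3/8)·log₂(3/8)]
  = 0.4238 + 0.5306
  = 0.9544 bits
H(U,V) = -[(5/32)·log₂(5/32) + (3/32)·log₂(3/32) + (15/32)·log₂(15/32) + (9/32)·log₂(9/32)]
  = 0.4184 + 0.3202 + 0.5124 + 0.5147
  = 1.7657 bits

I(U;V) = H(U) + H(V) - H(U,V)
  = 0.8113 + 0.9544 - 1.7657
  = 0.0000 bits

Distribution 2 (X, Y):
Marginal P(X) (row sums):
  P(X=0) = 3/4 + 0 + 0 = 3/4
  P(X=1) = 0 + 1/16 + 0 = 1/16
  P(X=2) = 0 + 0 + 3/16 = 3/16
Marginal P(Y) (column sums):
  P(Y=0) = 3/4 + 0 + 0 = 3/4
  P(Y=1) = 0 + 1/16 + 0 = 1/16
  P(Y=2) = 0 + 0 + 3/16 = 3/16

H(X) = -[(3/4)·log₂(3/4) + (1/16)·log₂(1/16) + (3/16)·log₂(3/16)]
  = 0.3113 + 0.2500 + 0.4528
  = 1.0141 bits
H(Y) = -[(3/4)·log₂(3/4) + (1/16)·log₂(1/16) + (3/16)·log₂(3/16)]
  = 0.3113 + 0.2500 + 0.4528
  = 1.0141 bits
H(X,Y) = -[(3/4)·log₂(3/4) + (1/16)·log₂(1/16) + (3/16)·log₂(3/16)]
  = 0.3113 + 0.2500 + 0.4528
  = 1.0141 bits

I(X;Y) = H(X) + H(Y) - H(X,Y)
  = 1.0141 + 1.0141 - 1.0141
  = 1.0141 bits

I(X;Y) = 1.0141 bits > I(U;V) = 0.0000 bits, so (X, Y) has the higher mutual information (stronger dependence).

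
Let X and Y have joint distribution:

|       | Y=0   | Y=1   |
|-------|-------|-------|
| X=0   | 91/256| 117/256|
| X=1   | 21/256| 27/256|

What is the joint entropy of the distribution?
H(X,Y) = -Σ P(X,Y) log₂ P(X,Y), summed over the non-zero cells:
H(X,Y) = -[(91/256)·log₂(91/256) + (117/256)·log₂(117/256) + (21/256)·log₂(21/256) + (27/256)·log₂(27/256)]
  = 0.5304 + 0.5163 + 0.2959 + 0.3423
  = 1.6849 bits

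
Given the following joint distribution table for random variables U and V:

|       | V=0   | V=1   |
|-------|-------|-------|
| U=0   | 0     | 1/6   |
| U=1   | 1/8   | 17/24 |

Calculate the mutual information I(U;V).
Marginal P(U) (row sums):
  P(U=0) = 0 + 1/6 = 1/6
  P(U=1) = 1/8 + 17/24 = 5/6
Marginal P(V) (column sums):
  P(V=0) = 0 + 1/8 = 1/8
  P(V=1) = 1/6 + 17/24 = 7/8

H(U) = -[(1/6)·log₂(1/6) + (5/6)·log₂(5/6)]
  = 0.4308 + 0.2192
  = 0.6500 bits
H(V) = -[(1/8)·log₂(1/8) + (7/8)·log₂(7/8)]
  = 0.3750 + 0.1686
  = 0.5436 bits
H(U,V) = -[(1/6)·log₂(1/6) + (1/8)·log₂(1/8) + (17/24)·log₂(17/24)]
  = 0.4308 + 0.3750 + 0.3524
  = 1.1582 bits

I(U;V) = H(U) + H(V) - H(U,V)
  = 0.6500 + 0.5436 - 1.1582
  = 0.0354 bits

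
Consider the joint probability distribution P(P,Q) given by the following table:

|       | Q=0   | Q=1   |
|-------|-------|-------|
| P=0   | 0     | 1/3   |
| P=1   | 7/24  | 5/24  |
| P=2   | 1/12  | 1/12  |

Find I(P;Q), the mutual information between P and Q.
Marginal P(P) (row sums):
  P(P=0) = 0 + 1/3 = 1/3
  P(P=1) = 7/24 + 5/24 = 1/2
  P(P=2) = 1/12 + 1/12 = 1/6
Marginal P(Q) (column sums):
  P(Q=0) = 0 + 7/24 + 1/12 = 3/8
  P(Q=1) = 1/3 + 5/24 + 1/12 = 5/8

H(P) = -[(1/3)·log₂(1/3) + (1/2)·log₂(1/2) + (1/6)·log₂(1/6)]
  = 0.5283 + 0.5000 + 0.4308
  = 1.4591 bits
H(Q) = -[(3/8)·log₂(3/8) + (5/8)·log₂(5/8)]
  = 0.5306 + 0.4238
  = 0.9544 bits
H(P,Q) = -[(1/3)·log₂(1/3) + (7/24)·log₂(7/24) + (5/24)·log₂(5/24) + (1/12)·log₂(1/12) + (1/12)·log₂(1/12)]
  = 0.5283 + 0.5185 + 0.4715 + 0.2987 + 0.2987
  = 2.1157 bits

I(P;Q) = H(P) + H(Q) - H(P,Q)
  = 1.4591 + 0.9544 - 2.1157
  = 0.2978 bits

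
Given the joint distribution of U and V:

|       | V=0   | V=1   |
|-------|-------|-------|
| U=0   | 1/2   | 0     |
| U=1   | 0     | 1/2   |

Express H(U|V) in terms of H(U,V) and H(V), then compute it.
H(U|V) = H(U,V) - H(V)

Marginal P(V) (column sums):
  P(V=0) = 1/2 + 0 = 1/2
  P(V=1) = 0 + 1/2 = 1/2

H(U,V) = -[(1/2)·log₂(1/2) + (1/2)·log₂(1/2)]
  = 0.5000 + 0.5000
  = 1.0000 bits
H(V) = -[(1/2)·log₂(1/2) + (1/2)·log₂(1/2)]
  = 0.5000 + 0.5000
  = 1.0000 bits

H(U|V) = 1.0000 - 1.0000 = 0.0000 bits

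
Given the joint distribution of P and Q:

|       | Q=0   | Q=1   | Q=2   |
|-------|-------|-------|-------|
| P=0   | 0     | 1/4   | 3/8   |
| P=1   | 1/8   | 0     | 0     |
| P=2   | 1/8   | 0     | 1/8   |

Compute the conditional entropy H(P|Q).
Marginal P(Q) (column sums):
  P(Q=0) = 0 + 1/8 + 1/8 = 1/4
  P(Q=1) = 1/4 + 0 + 0 = 1/4
  P(Q=2) = 3/8 + 0 + 1/8 = 1/2

H(P|Q) = -Σ P(P,Q)·log₂ P(P|Q), where P(P|Q) = P(P,Q) / P(Q)
  (cells with P(P,Q) = 0 contribute 0)
  (P=0,Q=1): P(P|Q) = (1/4)/(1/4) = 1;  -(1/4)·log₂(1) = 0.0000
  (P=0,Q=2): P(P|Q) = (3/8)/(1/2) = 3/4;  -(3/8)·log₂(3/4) = 0.1556
  (P=1,Q=0): P(P|Q) = (1/8)/(1/4) = 1/2;  -(1/8)·log₂(1/2) = 0.1250
  (P=2,Q=0): P(P|Q) = (1/8)/(1/4) = 1/2;  -(1/8)·log₂(1/2) = 0.1250
  (P=2,Q=2): P(P|Q) = (1/8)/(1/2) = 1/4;  -(1/8)·log₂(1/4) = 0.2500
H(P|Q) = 0.0000 + 0.1556 + 0.1250 + 0.1250 + 0.2500
  = 0.6556 bits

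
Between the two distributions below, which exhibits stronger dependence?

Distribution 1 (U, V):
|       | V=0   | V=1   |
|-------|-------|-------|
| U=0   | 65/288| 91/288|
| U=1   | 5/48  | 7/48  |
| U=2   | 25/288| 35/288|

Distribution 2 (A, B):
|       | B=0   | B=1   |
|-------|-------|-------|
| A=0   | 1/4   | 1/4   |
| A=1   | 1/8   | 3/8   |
Distribution 1 (U, V):
Marginal P(U) (row sums):
  P(U=0) = 65/288 + 91/288 = 13/24
  P(U=1) = 5/48 + 7/48 = 1/4
  P(U=2) = 25/288 + 35/288 = 5/24
Marginal P(V) (column sums):
  P(V=0) = 65/288 + 5/48 + 25/288 = 5/12
  P(V=1) = 91/288 + 7/48 + 35/288 = 7/12

H(U) = -[(13/24)·log₂(13/24) + (1/4)·log₂(1/4) + (5/24)·log₂(5/24)]
  = 0.4791 + 0.5000 + 0.4715
  = 1.4506 bits
H(V) = -[(5/12)·log₂(5/12) + (7/12)·log₂(7/12)]
  = 0.5263 + 0.4536
  = 0.9799 bits
H(U,V) = -[(65/288)·log₂(65/288) + (91/288)·log₂(91/288) + (5/48)·log₂(5/48) + (7/48)·log₂(7/48) + (25/288)·log₂(25/288) + (35/288)·log₂(35/288)]
  = 0.4847 + 0.5252 + 0.3399 + 0.4051 + 0.3061 + 0.3695
  = 2.4305 bits

I(U;V) = H(U) + H(V) - H(U,V)
  = 1.4506 + 0.9799 - 2.4305
  = 0.0000 bits

Distribution 2 (A, B):
Marginal P(A) (row sums):
  P(A=0) = 1/4 + 1/4 = 1/2
  P(A=1) = 1/8 + 3/8 = 1/2
Marginal P(B) (column sums):
  P(B=0) = 1/4 + 1/8 = 3/8
  P(B=1) = 1/4 + 3/8 = 5/8

H(A) = -[(1/2)·log₂(1/2) + (1/2)·log₂(1/2)]
  = 0.5000 + 0.5000
  = 1.0000 bits
H(B) = -[(3/8)·log₂(3/8) + (5/8)·log₂(5/8)]
  = 0.5306 + 0.4238
  = 0.9544 bits
H(A,B) = -[(1/4)·log₂(1/4) + (1/4)·log₂(1/4) + (1/8)·log₂(1/8) + (3/8)·log₂(3/8)]
  = 0.5000 + 0.5000 + 0.3750 + 0.5306
  = 1.9056 bits

I(A;B) = H(A) + H(B) - H(A,B)
  = 1.0000 + 0.9544 - 1.9056
  = 0.0488 bits

I(A;B) = 0.0488 bits > I(U;V) = 0.0000 bits, so (A, B) has the higher mutual information (stronger dependence).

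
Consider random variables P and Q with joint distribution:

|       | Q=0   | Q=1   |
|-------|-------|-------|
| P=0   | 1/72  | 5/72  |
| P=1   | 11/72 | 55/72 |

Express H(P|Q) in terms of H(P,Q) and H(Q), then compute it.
H(P|Q) = H(P,Q) - H(Q)

Marginal P(Q) (column sums):
  P(Q=0) = 1/72 + 11/72 = 1/6
  P(Q=1) = 5/72 + 55/72 = 5/6

H(P,Q) = -[(1/72)·log₂(1/72) + (5/72)·log₂(5/72) + (11/72)·log₂(11/72) + (55/72)·log₂(55/72)]
  = 0.0857 + 0.2672 + 0.4141 + 0.2968
  = 1.0638 bits
H(Q) = -[(1/6)·log₂(1/6) + (5/6)·log₂(5/6)]
  = 0.4308 + 0.2192
  = 0.6500 bits

H(P|Q) = 1.0638 - 0.6500 = 0.4138 bits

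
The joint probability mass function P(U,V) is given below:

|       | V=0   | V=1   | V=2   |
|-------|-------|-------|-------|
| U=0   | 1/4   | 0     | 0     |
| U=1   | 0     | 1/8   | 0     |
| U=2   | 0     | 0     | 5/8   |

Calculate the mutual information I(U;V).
Marginal P(U) (row sums):
  P(U=0) = 1/4 + 0 + 0 = 1/4
  P(U=1) = 0 + 1/8 + 0 = 1/8
  P(U=2) = 0 + 0 + 5/8 = 5/8
Marginal P(V) (column sums):
  P(V=0) = 1/4 + 0 + 0 = 1/4
  P(V=1) = 0 + 1/8 + 0 = 1/8
  P(V=2) = 0 + 0 + 5/8 = 5/8

H(U) = -[(1/4)·log₂(1/4) + (1/8)·log₂(1/8) + (5/8)·log₂(5/8)]
  = 0.5000 + 0.3750 + 0.4238
  = 1.2988 bits
H(V) = -[(1/4)·log₂(1/4) + (1/8)·log₂(1/8) + (5/8)·log₂(5/8)]
  = 0.5000 + 0.3750 + 0.4238
  = 1.2988 bits
H(U,V) = -[(1/4)·log₂(1/4) + (1/8)·log₂(1/8) + (5/8)·log₂(5/8)]
  = 0.5000 + 0.3750 + 0.4238
  = 1.2988 bits

I(U;V) = H(U) + H(V) - H(U,V)
  = 1.2988 + 1.2988 - 1.2988
  = 1.2988 bits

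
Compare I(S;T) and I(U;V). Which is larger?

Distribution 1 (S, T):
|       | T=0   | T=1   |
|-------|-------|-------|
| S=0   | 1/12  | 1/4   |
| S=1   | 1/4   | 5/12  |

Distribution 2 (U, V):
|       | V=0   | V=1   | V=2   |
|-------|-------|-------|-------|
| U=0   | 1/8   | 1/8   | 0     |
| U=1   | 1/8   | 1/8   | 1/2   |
Distribution 1 (S, T):
Marginal P(S) (row sums):
  P(S=0) = 1/12 + 1/4 = 1/3
  P(S=1) = 1/4 + 5/12 = 2/3
Marginal P(T) (column sums):
  P(T=0) = 1/12 + 1/4 = 1/3
  P(T=1) = 1/4 + 5/12 = 2/3

H(S) = -[(1/3)·log₂(1/3) + (2/3)·log₂(2/3)]
  = 0.5283 + 0.3900
  = 0.9183 bits
H(T) = -[(1/3)·log₂(1/3) + (2/3)·log₂(2/3)]
  = 0.5283 + 0.3900
  = 0.9183 bits
H(S,T) = -[(1/12)·log₂(1/12) + (1/4)·log₂(1/4) + (1/4)·log₂(1/4) + (5/12)·log₂(5/12)]
  = 0.2987 + 0.5000 + 0.5000 + 0.5263
  = 1.8250 bits

I(S;T) = H(S) + H(T) - H(S,T)
  = 0.9183 + 0.9183 - 1.8250
  = 0.0116 bits

Distribution 2 (U, V):
Marginal P(U) (row sums):
  P(U=0) = 1/8 + 1/8 + 0 = 1/4
  P(U=1) = 1/8 + 1/8 + 1/2 = 3/4
Marginal P(V) (column sums):
  P(V=0) = 1/8 + 1/8 = 1/4
  P(V=1) = 1/8 + 1/8 = 1/4
  P(V=2) = 0 + 1/2 = 1/2

H(U) = -[(1/4)·log₂(1/4) + (3/4)·log₂(3/4)]
  = 0.5000 + 0.3113
  = 0.8113 bits
H(V) = -[(1/4)·log₂(1/4) + (1/4)·log₂(1/4) + (1/2)·log₂(1/2)]
  = 0.5000 + 0.5000 + 0.5000
  = 1.5000 bits
H(U,V) = -[(1/8)·log₂(1/8) + (1/8)·log₂(1/8) + (1/8)·log₂(1/8) + (1/8)·log₂(1/8) + (1/2)·log₂(1/2)]
  = 0.3750 + 0.3750 + 0.3750 + 0.3750 + 0.5000
  = 2.0000 bits

I(U;V) = H(U) + H(V) - H(U,V)
  = 0.8113 + 1.5000 - 2.0000
  = 0.3113 bits

I(U;V) = 0.3113 bits > I(S;T) = 0.0116 bits, so (U, V) has the higher mutual information (stronger dependence).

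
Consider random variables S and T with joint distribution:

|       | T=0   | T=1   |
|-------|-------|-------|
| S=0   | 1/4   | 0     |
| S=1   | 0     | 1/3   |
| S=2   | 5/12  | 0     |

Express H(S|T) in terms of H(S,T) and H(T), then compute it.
H(S|T) = H(S,T) - H(T)

Marginal P(T) (column sums):
  P(T=0) = 1/4 + 0 + 5/12 = 2/3
  P(T=1) = 0 + 1/3 + 0 = 1/3

H(S,T) = -[(1/4)·log₂(1/4) + (1/3)·log₂(1/3) + (5/12)·log₂(5/12)]
  = 0.5000 + 0.5283 + 0.5263
  = 1.5546 bits
H(T) = -[(2/3)·log₂(2/3) + (1/3)·log₂(1/3)]
  = 0.3900 + 0.5283
  = 0.9183 bits

H(S|T) = 1.5546 - 0.9183 = 0.6363 bits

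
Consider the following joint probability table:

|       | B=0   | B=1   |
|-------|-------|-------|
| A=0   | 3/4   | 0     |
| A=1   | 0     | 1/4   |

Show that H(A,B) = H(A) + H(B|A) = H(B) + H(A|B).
Marginal P(A) (row sums):
  P(A=0) = 3/4 + 0 = 3/4
  P(A=1) = 0 + 1/4 = 1/4
Marginal P(B) (column sums):
  P(B=0) = 3/4 + 0 = 3/4
  P(B=1) = 0 + 1/4 = 1/4

Decomposition 1: H(A) + H(B|A)
H(A) = -[(3/4)·log₂(3/4) + (1/4)·log₂(1/4)]
  = 0.3113 + 0.5000
  = 0.8113 bits
H(B|A) = -Σ P(A,B)·log₂ P(B|A), where P(B|A) = P(A,B) / P(A)
  (cells with P(A,B) = 0 contribute 0)
  (A=0,B=0): P(B|A) = (3/4)/(3/4) = 1;  -(3/4)·log₂(1) = 0.0000
  (A=1,B=1): P(B|A) = (1/4)/(1/4) = 1;  -(1/4)·log₂(1) = 0.0000
H(B|A) = 0.0000 + 0.0000
  = 0.0000 bits
H(A) + H(B|A) = 0.8113 + 0.0000 = 0.8113 bits

Decomposition 2: H(B) + H(A|B)
H(B) = -[(3/4)·log₂(3/4) + (1/4)·log₂(1/4)]
  = 0.3113 + 0.5000
  = 0.8113 bits
H(A|B) = -Σ P(A,B)·log₂ P(A|B), where P(A|B) = P(A,B) / P(B)
  (cells with P(A,B) = 0 contribute 0)
  (A=0,B=0): P(A|B) = (3/4)/(3/4) = 1;  -(3/4)·log₂(1) = 0.0000
  (A=1,B=1): P(A|B) = (1/4)/(1/4) = 1;  -(1/4)·log₂(1) = 0.0000
H(A|B) = 0.0000 + 0.0000
  = 0.0000 bits
H(B) + H(A|B) = 0.8113 + 0.0000 = 0.8113 bits

Direct computation of the joint entropy:
H(A,B) = -[(3/4)·log₂(3/4) + (1/4)·log₂(1/4)]
  = 0.3113 + 0.5000
  = 0.8113 bits

All three agree: H(A,B) = 0.8113 bits ✓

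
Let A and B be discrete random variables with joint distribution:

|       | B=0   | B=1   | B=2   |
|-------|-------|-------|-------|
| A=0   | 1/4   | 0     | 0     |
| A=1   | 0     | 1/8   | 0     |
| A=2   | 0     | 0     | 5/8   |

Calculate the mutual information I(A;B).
Marginal P(A) (row sums):
  P(A=0) = 1/4 + 0 + 0 = 1/4
  P(A=1) = 0 + 1/8 + 0 = 1/8
  P(A=2) = 0 + 0 + 5/8 = 5/8
Marginal P(B) (column sums):
  P(B=0) = 1/4 + 0 + 0 = 1/4
  P(B=1) = 0 + 1/8 + 0 = 1/8
  P(B=2) = 0 + 0 + 5/8 = 5/8

H(A) = -[(1/4)·log₂(1/4) + (1/8)·log₂(1/8) + (5/8)·log₂(5/8)]
  = 0.5000 + 0.3750 + 0.4238
  = 1.2988 bits
H(B) = -[(1/4)·log₂(1/4) + (1/8)·log₂(1/8) + (5/8)·log₂(5/8)]
  = 0.5000 + 0.3750 + 0.4238
  = 1.2988 bits
H(A,B) = -[(1/4)·log₂(1/4) + (1/8)·log₂(1/8) + (5/8)·log₂(5/8)]
  = 0.5000 + 0.3750 + 0.4238
  = 1.2988 bits

I(A;B) = H(A) + H(B) - H(A,B)
  = 1.2988 + 1.2988 - 1.2988
  = 1.2988 bits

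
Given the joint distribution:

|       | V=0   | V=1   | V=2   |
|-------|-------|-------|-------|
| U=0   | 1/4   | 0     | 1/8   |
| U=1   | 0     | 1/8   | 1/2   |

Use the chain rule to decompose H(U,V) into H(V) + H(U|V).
By the chain rule: H(U,V) = H(V) + H(U|V)

Marginal P(V) (column sums):
  P(V=0) = 1/4 + 0 = 1/4
  P(V=1) = 0 + 1/8 = 1/8
  P(V=2) = 1/8 + 1/2 = 5/8
H(V) = -[(1/4)·log₂(1/4) + (1/8)·log₂(1/8) + (5/8)·log₂(5/8)]
  = 0.5000 + 0.3750 + 0.4238
  = 1.2988 bits
H(U|V) = -Σ P(U,V)·log₂ P(U|V), where P(U|V) = P(U,V) / P(V)
  (cells with P(U,V) = 0 contribute 0)
  (U=0,V=0): P(U|V) = (1/4)/(1/4) = 1;  -(1/4)·log₂(1) = 0.0000
  (U=0,V=2): P(U|V) = (1/8)/(5/8) = 1/5;  -(1/8)·log₂(1/5) = 0.2902
  (U=1,V=1): P(U|V) = (1/8)/(1/8) = 1;  -(1/8)·log₂(1) = 0.0000
  (U=1,V=2): P(U|V) = (1/2)/(5/8) = 4/5;  -(1/2)·log₂(4/5) = 0.1610
H(U|V) = 0.0000 + 0.2902 + 0.0000 + 0.1610
  = 0.4512 bits

H(U,V) = H(V) + H(U|V) = 1.2988 + 0.4512 = 1.7500 bits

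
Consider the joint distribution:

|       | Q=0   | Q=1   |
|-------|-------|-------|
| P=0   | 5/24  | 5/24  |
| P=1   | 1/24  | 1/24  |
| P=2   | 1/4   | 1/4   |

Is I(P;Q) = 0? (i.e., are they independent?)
Marginal P(P) (row sums):
  P(P=0) = 5/24 + 5/24 = 5/12
  P(P=1) = 1/24 + 1/24 = 1/12
  P(P=2) = 1/4 + 1/4 = 1/2
Marginal P(Q) (column sums):
  P(Q=0) = 5/24 + 1/24 + 1/4 = 1/2
  P(Q=1) = 5/24 + 1/24 + 1/4 = 1/2

P and Q are independent iff P(P=i,Q=j) = P(P=i)·P(Q=j) for every cell.
  P(P=0)·P(Q=0) = 5/12 × 1/2 = 5/24 = P(P=0,Q=0) ✓
  P(P=0)·P(Q=1) = 5/12 × 1/2 = 5/24 = P(P=0,Q=1) ✓
  P(P=1)·P(Q=0) = 1/12 × 1/2 = 1/24 = P(P=1,Q=0) ✓
  P(P=1)·P(Q=1) = 1/12 × 1/2 = 1/24 = P(P=1,Q=1) ✓
  P(P=2)·P(Q=0) = 1/2 × 1/2 = 1/4 = P(P=2,Q=0) ✓
  P(P=2)·P(Q=1) = 1/2 × 1/2 = 1/4 = P(P=2,Q=1) ✓

Yes, P and Q are independent: every cell factors, so I(P;Q) = 0 bits.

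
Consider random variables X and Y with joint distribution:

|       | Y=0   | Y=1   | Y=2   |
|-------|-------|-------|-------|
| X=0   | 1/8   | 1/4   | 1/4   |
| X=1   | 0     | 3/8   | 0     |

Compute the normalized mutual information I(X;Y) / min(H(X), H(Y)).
Marginal P(X) (row sums):
  P(X=0) = 1/8 + 1/4 + 1/4 = 5/8
  P(X=1) = 0 + 3/8 + 0 = 3/8
Marginal P(Y) (column sums):
  P(Y=0) = 1/8 + 0 = 1/8
  P(Y=1) = 1/4 + 3/8 = 5/8
  P(Y=2) = 1/4 + 0 = 1/4

H(X) = -[(5/8)·log₂(5/8) + (3/8)·log₂(3/8)]
  = 0.4238 + 0.5306
  = 0.9544 bits
H(Y) = -[(1/8)·log₂(1/8) + (5/8)·log₂(5/8) + (1/4)·log₂(1/4)]
  = 0.3750 + 0.4238 + 0.5000
  = 1.2988 bits
H(X,Y) = -[(1/8)·log₂(1/8) + (1/4)·log₂(1/4) + (1/4)·log₂(1/4) + (3/8)·log₂(3/8)]
  = 0.3750 + 0.5000 + 0.5000 + 0.5306
  = 1.9056 bits

I(X;Y) = H(X) + H(Y) - H(X,Y)
  = 0.9544 + 1.2988 - 1.9056
  = 0.3476 bits

min(H(X), H(Y)) = min(0.9544, 1.2988) = 0.9544 bits
Normalized MI = 0.3476 / 0.9544 = 0.3642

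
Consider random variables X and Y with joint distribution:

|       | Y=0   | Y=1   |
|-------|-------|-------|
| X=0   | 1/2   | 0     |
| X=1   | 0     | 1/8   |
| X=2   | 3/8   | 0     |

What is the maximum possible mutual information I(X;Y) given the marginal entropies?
The upper bound on mutual information is I(X;Y) ≤ min(H(X), H(Y)).

Marginal P(X) (row sums):
  P(X=0) = 1/2 + 0 = 1/2
  P(X=1) = 0 + 1/8 = 1/8
  P(X=2) = 3/8 + 0 = 3/8
Marginal P(Y) (column sums):
  P(Y=0) = 1/2 + 0 + 3/8 = 7/8
  P(Y=1) = 0 + 1/8 + 0 = 1/8

H(X) = -[(1/2)·log₂(1/2) + (1/8)·log₂(1/8) + (3/8)·log₂(3/8)]
  = 0.5000 + 0.3750 + 0.5306
  = 1.4056 bits
H(Y) = -[(7/8)·log₂(7/8) + (1/8)·log₂(1/8)]
  = 0.1686 + 0.3750
  = 0.5436 bits

Maximum possible I(X;Y) = min(1.4056, 0.5436) = 0.5436 bits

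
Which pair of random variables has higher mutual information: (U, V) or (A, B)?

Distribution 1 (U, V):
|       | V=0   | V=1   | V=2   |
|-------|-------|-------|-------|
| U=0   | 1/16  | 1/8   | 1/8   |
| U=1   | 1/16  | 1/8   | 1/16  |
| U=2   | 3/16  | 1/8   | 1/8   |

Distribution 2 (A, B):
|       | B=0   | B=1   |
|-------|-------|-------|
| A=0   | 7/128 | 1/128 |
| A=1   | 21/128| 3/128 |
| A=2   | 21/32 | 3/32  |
Distribution 1 (U, V):
Marginal P(U) (row sums):
  P(U=0) = 1/16 + 1/8 + 1/8 = 5/16
  P(U=1) = 1/16 + 1/8 + 1/16 = 1/4
  P(U=2) = 3/16 + 1/8 + 1/8 = 7/16
Marginal P(V) (column sums):
  P(V=0) = 1/16 + 1/16 + 3/16 = 5/16
  P(V=1) = 1/8 + 1/8 + 1/8 = 3/8
  P(V=2) = 1/8 + 1/16 + 1/8 = 5/16

H(U) = -[(5/16)·log₂(5/16) + (1/4)·log₂(1/4) + (7/16)·log₂(7/16)]
  = 0.5244 + 0.5000 + 0.5218
  = 1.5462 bits
H(V) = -[(5/16)·log₂(5/16) + (3/8)·log₂(3/8) + (5/16)·log₂(5/16)]
  = 0.5244 + 0.5306 + 0.5244
  = 1.5794 bits
H(U,V) = -[(1/16)·log₂(1/16) + (1/8)·log₂(1/8) + (1/8)·log₂(1/8) + (1/16)·log₂(1/16) + (1/8)·log₂(1/8) + (1/16)·log₂(1/16) + (3/16)·log₂(3/16) + (1/8)·log₂(1/8) + (1/8)·log₂(1/8)]
  = 0.2500 + 0.3750 + 0.3750 + 0.2500 + 0.3750 + 0.2500 + 0.4528 + 0.3750 + 0.3750
  = 3.0778 bits

I(U;V) = H(U) + H(V) - H(U,V)
  = 1.5462 + 1.5794 - 3.0778
  = 0.0478 bits

Distribution 2 (A, B):
Marginal P(A) (row sums):
  P(A=0) = 7/128 + 1/128 = 1/16
  P(A=1) = 21/128 + 3/128 = 3/16
  P(A=2) = 21/32 + 3/32 = 3/4
Marginal P(B) (column sums):
  P(B=0) = 7/128 + 21/128 + 21/32 = 7/8
  P(B=1) = 1/128 + 3/128 + 3/32 = 1/8

H(A) = -[(1/16)·log₂(1/16) + (3/16)·log₂(3/16) + (3/4)·log₂(3/4)]
  = 0.2500 + 0.4528 + 0.3113
  = 1.0141 bits
H(B) = -[(7/8)·log₂(7/8) + (1/8)·log₂(1/8)]
  = 0.1686 + 0.3750
  = 0.5436 bits
H(A,B) = -[(7/128)·log₂(7/128) + (1/128)·log₂(1/128) + (21/128)·log₂(21/128) + (3/128)·log₂(3/128) + (21/32)·log₂(21/32) + (3/32)·log₂(3/32)]
  = 0.2293 + 0.0547 + 0.4278 + 0.1269 + 0.3988 + 0.3202
  = 1.5577 bits

I(A;B) = H(A) + H(B) - H(A,B)
  = 1.0141 + 0.5436 - 1.5577
  = 0.0000 bits

I(U;V) = 0.0478 bits > I(A;B) = 0.0000 bits, so (U, V) has the higher mutual information (stronger dependence).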